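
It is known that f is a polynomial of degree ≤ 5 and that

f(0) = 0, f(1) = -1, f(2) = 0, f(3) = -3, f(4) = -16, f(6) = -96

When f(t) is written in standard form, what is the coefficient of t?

-4

Write f(t) = at^5 + bt^4 + ct³ + dt² + et + p; the 6 given values yield a linear system in the 6 coefficients.
Solving, the top 2 coefficients vanish, and f(t) = -t³ + 4t² - 4t.
The coefficient of t is -4.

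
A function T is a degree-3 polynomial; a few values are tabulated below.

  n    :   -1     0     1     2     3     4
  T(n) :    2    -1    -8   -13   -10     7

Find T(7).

202

Write T(n) = an³ + bn² + cn + d; the 6 given values yield a linear system in the 4 coefficients.
Solving, T(n) = n³ - 2n² - 6n - 1.
Then T(7) = 202.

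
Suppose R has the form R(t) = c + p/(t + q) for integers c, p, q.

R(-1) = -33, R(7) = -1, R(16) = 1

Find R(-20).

(R(t) − c)(t + q) = p for each data point; the three points give a linear system in c and q, then p follows.
Solving: c = 3, q = 2, p = -36, so R(t) = 3 − 36/(t + 2).
Then R(-20) = 3 − 36/(-18) = 5.

5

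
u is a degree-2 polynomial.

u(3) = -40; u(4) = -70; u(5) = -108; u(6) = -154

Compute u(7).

-208

Write u(k) = ak² + bk + c; the 4 given values yield a linear system in the 3 coefficients.
Solving, u(k) = -4k² - 2k + 2.
Then u(7) = -208.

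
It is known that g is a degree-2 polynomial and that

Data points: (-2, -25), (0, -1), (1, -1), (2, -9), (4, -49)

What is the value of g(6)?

-121

Write g(t) = at² + bt + c; the 5 given values yield a linear system in the 3 coefficients.
Solving, g(t) = -4t² + 4t - 1.
Then g(6) = -121.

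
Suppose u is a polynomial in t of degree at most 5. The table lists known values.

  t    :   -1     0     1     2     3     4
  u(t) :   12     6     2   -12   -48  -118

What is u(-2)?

First differences: -6, -4, -14, -36, -70. Second differences: 2, -10, -22, -34. Third differences: -12, -12, -12.
Level-3 differences are constant, so u has degree 3.
Fitting a degree-3 polynomial gives u(t) = -2t³ + t² - 3t + 6.
Then u(-2) = 32.

32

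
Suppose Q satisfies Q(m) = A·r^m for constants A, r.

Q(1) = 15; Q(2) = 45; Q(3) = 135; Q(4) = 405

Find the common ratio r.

3

Consecutive ratio: 45/15 = 3, and 135/45 = 3, so r = 3.
Then A·3^1 = 15 gives A = 5, and Q(m) = 5·3^m.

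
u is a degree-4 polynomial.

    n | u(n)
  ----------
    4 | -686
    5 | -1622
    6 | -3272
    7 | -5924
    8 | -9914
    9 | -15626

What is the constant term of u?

-2

First differences: -936, -1650, -2652, -3990, -5712. Second differences: -714, -1002, -1338, -1722. Third differences: -288, -336, -384. Fourth differences: -48, -48.
Level-4 differences are constant, so u has degree 4.
Fitting a degree-4 polynomial gives u(n) = -2n^4 - 4n³ + 5n² + n - 2.
The constant term is u(0) = -2.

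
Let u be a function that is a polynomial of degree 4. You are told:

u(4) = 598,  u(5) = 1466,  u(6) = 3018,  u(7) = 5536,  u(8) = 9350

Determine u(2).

Write u(m) = am^4 + bm³ + cm² + dm + e; the 5 given values yield a linear system in the 5 coefficients.
Solving, u(m) = 2m^4 + 3m³ - 5m² - 8m + 6.
Then u(2) = 26.

26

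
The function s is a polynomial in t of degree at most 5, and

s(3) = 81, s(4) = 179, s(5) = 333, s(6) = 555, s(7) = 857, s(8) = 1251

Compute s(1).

Write s(t) = at^5 + bt^4 + ct³ + dt² + et + p; the 6 given values yield a linear system in the 6 coefficients.
Solving, the top 2 coefficients vanish, and s(t) = 2t³ + 4t² - 4t + 3.
Then s(1) = 5.

5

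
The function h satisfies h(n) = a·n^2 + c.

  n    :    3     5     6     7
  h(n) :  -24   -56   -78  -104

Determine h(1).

-8

From h(3) = -24 and h(5) = -56: 9a + c = -24 and 25a + c = -56.
Subtracting: 16a = -32, so a = -2; then c = -24 − (-2)·9 = -6.
So h(n) = -2n² − 6, and h(1) = -8.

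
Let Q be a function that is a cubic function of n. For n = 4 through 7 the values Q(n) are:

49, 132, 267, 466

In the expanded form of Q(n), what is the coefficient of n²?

Write Q(n) = an³ + bn² + cn + d; the 4 given values yield a linear system in the 4 coefficients.
Solving, Q(n) = 2n³ - 4n² - 3n - 3.
The coefficient of n² is -4.

-4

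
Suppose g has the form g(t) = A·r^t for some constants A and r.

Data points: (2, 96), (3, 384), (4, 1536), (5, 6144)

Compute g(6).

24576

Consecutive ratio: 384/96 = 4, and 1536/384 = 4, so r = 4.
Then A·4^2 = 96 gives A = 6, and g(t) = 6·4^t.
g(6) = 6·4^6 = 24576.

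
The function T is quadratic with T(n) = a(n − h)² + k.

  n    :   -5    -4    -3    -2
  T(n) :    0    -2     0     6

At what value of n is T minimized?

-4

First differences -2, 2, 6; second difference 4 = 2a, so a = 2.
Expanding, the n-coefficient is −2ah = -4h; matching it to the data gives h = -4, and then k = -2.
So T(n) = 2(n + 4)² − 2.
Hence h = -4.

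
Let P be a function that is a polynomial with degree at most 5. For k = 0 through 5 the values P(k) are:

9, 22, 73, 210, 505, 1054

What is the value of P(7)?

3418

First differences: 13, 51, 137, 295, 549. Second differences: 38, 86, 158, 254. Third differences: 48, 72, 96. Fourth differences: 24, 24.
Level-4 differences are constant, so P has degree 4.
Fitting a degree-4 polynomial gives P(k) = k^4 + 2k³ + 6k² + 4k + 9.
Then P(7) = 3418.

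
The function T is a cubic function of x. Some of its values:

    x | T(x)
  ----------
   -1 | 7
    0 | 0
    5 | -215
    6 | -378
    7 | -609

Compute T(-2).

30

Write T(x) = ax³ + bx² + cx + d; the 5 given values yield a linear system in the 4 coefficients.
Solving, T(x) = -2x³ + 2x² - 3x.
Then T(-2) = 30.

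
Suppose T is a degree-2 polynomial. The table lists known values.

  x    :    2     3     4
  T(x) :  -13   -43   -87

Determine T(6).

Write T(x) = ax² + bx + c; the 3 given values yield a linear system in the 3 coefficients.
Solving, T(x) = -7x² + 5x + 5.
Then T(6) = -217.

-217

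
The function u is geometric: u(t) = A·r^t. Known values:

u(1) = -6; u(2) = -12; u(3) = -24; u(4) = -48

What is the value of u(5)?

-96

Consecutive ratio: -12/(-6) = 2, and -24/(-12) = 2, so r = 2.
Then A·2^1 = -6 gives A = -3, and u(t) = -3·2^t.
u(5) = -3·2^5 = -96.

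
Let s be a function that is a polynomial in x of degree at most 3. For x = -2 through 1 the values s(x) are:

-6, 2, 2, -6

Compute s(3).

-46

First differences: 8, 0, -8. Second differences: -8, -8.
Level-2 differences are constant, so s has degree 2.
Fitting a degree-2 polynomial gives s(x) = -4x² - 4x + 2.
Then s(3) = -46.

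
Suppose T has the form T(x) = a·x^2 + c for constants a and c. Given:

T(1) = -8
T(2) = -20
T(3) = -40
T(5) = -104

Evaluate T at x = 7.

-200

From T(1) = -8 and T(2) = -20: 1a + c = -8 and 4a + c = -20.
Subtracting: 3a = -12, so a = -4; then c = -8 − (-4)·1 = -4.
So T(x) = -4x² − 4, and T(7) = -200.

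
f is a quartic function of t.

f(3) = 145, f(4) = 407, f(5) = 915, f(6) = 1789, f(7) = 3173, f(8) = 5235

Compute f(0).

First differences: 262, 508, 874, 1384, 2062. Second differences: 246, 366, 510, 678. Third differences: 120, 144, 168. Fourth differences: 24, 24.
Level-4 differences are constant, so f has degree 4.
Fitting a degree-4 polynomial gives f(t) = t^4 + 2t³ + 2t² - t - 5.
Then f(0) = -5.

-5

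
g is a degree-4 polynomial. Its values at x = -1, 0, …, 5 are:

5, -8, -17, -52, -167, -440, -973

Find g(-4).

8

First differences: -13, -9, -35, -115, -273, -533. Second differences: 4, -26, -80, -158, -260. Third differences: -30, -54, -78, -102. Fourth differences: -24, -24, -24.
Level-4 differences are constant, so g has degree 4.
Fitting a degree-4 polynomial gives g(x) = -x^4 - 3x³ + 3x² - 8x - 8.
Then g(-4) = 8.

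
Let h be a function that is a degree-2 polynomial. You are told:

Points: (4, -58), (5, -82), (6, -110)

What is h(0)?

Write h(n) = an² + bn + c; the 3 given values yield a linear system in the 3 coefficients.
Solving, h(n) = -2n² - 6n - 2.
The constant term is h(0) = -2.

-2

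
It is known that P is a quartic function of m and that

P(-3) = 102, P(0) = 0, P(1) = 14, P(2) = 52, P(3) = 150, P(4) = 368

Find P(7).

Write P(m) = am^4 + bm³ + cm² + dm + e; the 6 given values yield a linear system in the 5 coefficients.
Solving, P(m) = m^4 + 5m² + 8m.
Then P(7) = 2702.

2702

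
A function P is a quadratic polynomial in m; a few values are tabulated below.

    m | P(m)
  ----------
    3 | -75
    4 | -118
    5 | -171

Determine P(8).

Write P(m) = am² + bm + c; the 3 given values yield a linear system in the 3 coefficients.
Solving, P(m) = -5m² - 8m - 6.
Then P(8) = -390.

-390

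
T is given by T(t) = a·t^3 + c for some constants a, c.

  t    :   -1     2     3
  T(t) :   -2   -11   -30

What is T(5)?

-128

From T(-1) = -2 and T(2) = -11: -1a + c = -2 and 8a + c = -11.
Subtracting: 9a = -9, so a = -1; then c = -2 − (-1)·(-1) = -3.
So T(t) = -1t³ − 3, and T(5) = -128.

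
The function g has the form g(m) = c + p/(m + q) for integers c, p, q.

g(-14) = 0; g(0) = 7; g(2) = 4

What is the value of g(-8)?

-1

(g(m) − c)(m + q) = p for each data point; the three points give a linear system in c and q, then p follows.
Solving: c = 1, q = 2, p = 12, so g(m) = 1 + 12/(m + 2).
Then g(-8) = 1 + 12/(-6) = -1.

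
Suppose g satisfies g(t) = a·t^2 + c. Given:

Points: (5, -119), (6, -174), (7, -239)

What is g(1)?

From g(5) = -119 and g(6) = -174: 25a + c = -119 and 36a + c = -174.
Subtracting: 11a = -55, so a = -5; then c = -119 − (-5)·25 = 6.
So g(t) = -5t² + 6, and g(1) = 1.

1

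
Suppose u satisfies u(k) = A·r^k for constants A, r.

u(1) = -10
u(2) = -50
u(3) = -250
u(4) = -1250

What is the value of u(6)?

Consecutive ratio: -50/(-10) = 5, and -250/(-50) = 5, so r = 5.
Then A·5^1 = -10 gives A = -2, and u(k) = -2·5^k.
u(6) = -2·5^6 = -31250.

-31250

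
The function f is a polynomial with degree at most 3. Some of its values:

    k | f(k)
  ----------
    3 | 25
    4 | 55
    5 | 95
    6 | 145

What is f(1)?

Write f(k) = ak³ + bk² + ck + d; the 4 given values yield a linear system in the 4 coefficients.
Solving, the leading coefficient vanishes, and f(k) = 5k² - 5k - 5.
Then f(1) = -5.

-5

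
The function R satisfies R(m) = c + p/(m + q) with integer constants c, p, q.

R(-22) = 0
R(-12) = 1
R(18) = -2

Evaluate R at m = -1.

-21

(R(m) − c)(m + q) = p for each data point; the three points give a linear system in c and q, then p follows.
Solving: c = -1, q = 2, p = -20, so R(m) = -1 − 20/(m + 2).
Then R(-1) = -1 − 20/1 = -21.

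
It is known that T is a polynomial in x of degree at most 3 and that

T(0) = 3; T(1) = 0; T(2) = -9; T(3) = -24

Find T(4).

Write T(x) = ax³ + bx² + cx + d; the 4 given values yield a linear system in the 4 coefficients.
Solving, the leading coefficient vanishes, and T(x) = -3x² + 3.
Then T(4) = -45.

-45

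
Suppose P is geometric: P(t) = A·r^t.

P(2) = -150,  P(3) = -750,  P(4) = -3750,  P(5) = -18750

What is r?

Consecutive ratio: -750/(-150) = 5, and -3750/(-750) = 5, so r = 5.
Then A·5^2 = -150 gives A = -6, and P(t) = -6·5^t.

5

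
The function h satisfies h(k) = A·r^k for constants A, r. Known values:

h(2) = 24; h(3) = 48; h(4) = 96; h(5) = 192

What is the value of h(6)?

Consecutive ratio: 48/24 = 2, and 96/48 = 2, so r = 2.
Then A·2^2 = 24 gives A = 6, and h(k) = 6·2^k.
h(6) = 6·2^6 = 384.

384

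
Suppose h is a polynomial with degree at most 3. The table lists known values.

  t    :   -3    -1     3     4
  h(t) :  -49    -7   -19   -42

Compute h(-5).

-123

Write h(t) = at³ + bt² + ct + d; the 4 given values yield a linear system in the 4 coefficients.
Solving, the leading coefficient vanishes, and h(t) = -4t² + 5t + 2.
Then h(-5) = -123.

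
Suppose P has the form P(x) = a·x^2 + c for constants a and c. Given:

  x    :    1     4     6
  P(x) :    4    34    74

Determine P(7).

100

From P(1) = 4 and P(4) = 34: 1a + c = 4 and 16a + c = 34.
Subtracting: 15a = 30, so a = 2; then c = 4 − 2·1 = 2.
So P(x) = 2x² + 2, and P(7) = 100.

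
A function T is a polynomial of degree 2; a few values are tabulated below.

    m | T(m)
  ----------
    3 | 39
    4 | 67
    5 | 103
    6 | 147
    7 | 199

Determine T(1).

7

First differences: 28, 36, 44, 52. Second differences: 8, 8, 8.
Level-2 differences are constant, so T has degree 2.
Fitting a degree-2 polynomial gives T(m) = 4m² + 3.
Then T(1) = 7.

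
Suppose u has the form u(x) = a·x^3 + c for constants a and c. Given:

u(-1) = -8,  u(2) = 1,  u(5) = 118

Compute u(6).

From u(-1) = -8 and u(2) = 1: -1a + c = -8 and 8a + c = 1.
Subtracting: 9a = 9, so a = 1; then c = -8 − 1·(-1) = -7.
So u(x) = 1x³ − 7, and u(6) = 209.

209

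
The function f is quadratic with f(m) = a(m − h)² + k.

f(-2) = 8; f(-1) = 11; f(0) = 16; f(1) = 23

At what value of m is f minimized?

-3

First differences 3, 5, 7; second difference 2 = 2a, so a = 1.
Expanding, the m-coefficient is −2ah = -2h; matching it to the data gives h = -3, and then k = 7.
So f(m) = 1(m + 3)² + 7.
Hence h = -3.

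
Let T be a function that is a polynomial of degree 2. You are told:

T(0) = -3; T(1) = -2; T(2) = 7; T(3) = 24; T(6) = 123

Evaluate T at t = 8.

229

Write T(t) = at² + bt + c; the 5 given values yield a linear system in the 3 coefficients.
Solving, T(t) = 4t² - 3t - 3.
Then T(8) = 229.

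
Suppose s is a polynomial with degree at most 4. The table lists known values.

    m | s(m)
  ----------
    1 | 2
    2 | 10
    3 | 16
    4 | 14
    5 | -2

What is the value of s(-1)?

First differences: 8, 6, -2, -16. Second differences: -2, -8, -14. Third differences: -6, -6.
Level-3 differences are constant, so s has degree 3.
Fitting a degree-3 polynomial gives s(m) = -m³ + 5m² - 2.
Then s(-1) = 4.

4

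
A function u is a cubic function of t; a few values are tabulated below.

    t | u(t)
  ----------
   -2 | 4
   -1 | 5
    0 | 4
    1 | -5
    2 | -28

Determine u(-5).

49

First differences: 1, -1, -9, -23. Second differences: -2, -8, -14. Third differences: -6, -6.
Level-3 differences are constant, so u has degree 3.
Fitting a degree-3 polynomial gives u(t) = -t³ - 4t² - 4t + 4.
Then u(-5) = 49.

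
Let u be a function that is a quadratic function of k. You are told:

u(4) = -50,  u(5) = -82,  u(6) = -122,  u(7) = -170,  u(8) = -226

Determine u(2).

-10

First differences: -32, -40, -48, -56. Second differences: -8, -8, -8.
Level-2 differences are constant, so u has degree 2.
Fitting a degree-2 polynomial gives u(k) = -4k² + 4k - 2.
Then u(2) = -10.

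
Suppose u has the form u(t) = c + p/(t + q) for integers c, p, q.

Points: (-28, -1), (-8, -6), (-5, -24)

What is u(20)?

1

(u(t) − c)(t + q) = p for each data point; the three points give a linear system in c and q, then p follows.
Solving: c = 0, q = 4, p = 24, so u(t) = 24/(t + 4).
Then u(20) = 0 + 24/24 = 1.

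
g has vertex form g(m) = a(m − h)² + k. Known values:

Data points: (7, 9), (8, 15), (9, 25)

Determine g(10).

First differences 6, 10; second difference 4 = 2a, so a = 2.
Expanding, the m-coefficient is −2ah = -4h; matching it to the data gives h = 6, and then k = 7.
So g(m) = 2(m − 6)² + 7.
g(10) = 2·4² + 7 = 39.

39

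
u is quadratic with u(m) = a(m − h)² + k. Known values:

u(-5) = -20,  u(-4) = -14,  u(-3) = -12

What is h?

First differences 6, 2; second difference -4 = 2a, so a = -2.
Expanding, the m-coefficient is −2ah = 4h; matching it to the data gives h = -3, and then k = -12.
So u(m) = -2(m + 3)² − 12.
Hence h = -3.

-3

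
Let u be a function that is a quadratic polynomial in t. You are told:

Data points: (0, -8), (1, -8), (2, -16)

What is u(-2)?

-32

Write u(t) = at² + bt + c; the 3 given values yield a linear system in the 3 coefficients.
Solving, u(t) = -4t² + 4t - 8.
Then u(-2) = -32.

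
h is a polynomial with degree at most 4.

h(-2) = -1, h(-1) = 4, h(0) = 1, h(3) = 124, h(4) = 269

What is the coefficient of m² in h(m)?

5

Write h(m) = am^4 + bm³ + cm² + dm + e; the 5 given values yield a linear system in the 5 coefficients.
Solving, the leading coefficient vanishes, and h(m) = 3m³ + 5m² - m + 1.
The coefficient of m² is 5.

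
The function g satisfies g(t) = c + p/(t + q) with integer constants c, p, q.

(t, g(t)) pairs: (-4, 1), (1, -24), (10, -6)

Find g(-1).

16

(g(t) − c)(t + q) = p for each data point; the three points give a linear system in c and q, then p follows.
Solving: c = -4, q = 0, p = -20, so g(t) = -4 − 20/(t + 0).
Then g(-1) = -4 − 20/(-1) = 16.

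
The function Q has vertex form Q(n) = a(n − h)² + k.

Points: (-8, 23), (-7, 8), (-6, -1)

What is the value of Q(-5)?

-4

First differences -15, -9; second difference 6 = 2a, so a = 3.
Expanding, the n-coefficient is −2ah = -6h; matching it to the data gives h = -5, and then k = -4.
So Q(n) = 3(n + 5)² − 4.
Q(-5) = 3·0² − 4 = -4.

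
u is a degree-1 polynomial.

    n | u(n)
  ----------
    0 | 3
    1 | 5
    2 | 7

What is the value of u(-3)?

First differences: 2, 2.
Level-1 differences are constant, so u has degree 1.
Fitting a degree-1 polynomial gives u(n) = 2n + 3.
Then u(-3) = -3.

-3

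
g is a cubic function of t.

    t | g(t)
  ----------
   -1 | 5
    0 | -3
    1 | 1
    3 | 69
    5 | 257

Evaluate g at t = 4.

Write g(t) = at³ + bt² + ct + d; the 5 given values yield a linear system in the 4 coefficients.
Solving, g(t) = t³ + 6t² - 3t - 3.
Then g(4) = 145.

145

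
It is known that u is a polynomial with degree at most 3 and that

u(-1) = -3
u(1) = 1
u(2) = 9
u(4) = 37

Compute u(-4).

Write u(k) = ak³ + bk² + ck + d; the 4 given values yield a linear system in the 4 coefficients.
Solving, the leading coefficient vanishes, and u(k) = 2k² + 2k - 3.
Then u(-4) = 21.

21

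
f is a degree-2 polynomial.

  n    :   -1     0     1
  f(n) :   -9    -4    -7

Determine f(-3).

Write f(n) = an² + bn + c; the 3 given values yield a linear system in the 3 coefficients.
Solving, f(n) = -4n² + n - 4.
Then f(-3) = -43.

-43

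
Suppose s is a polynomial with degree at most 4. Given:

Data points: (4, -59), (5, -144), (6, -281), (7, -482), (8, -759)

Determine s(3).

Write s(m) = am^4 + bm³ + cm² + dm + e; the 5 given values yield a linear system in the 5 coefficients.
Solving, the leading coefficient vanishes, and s(m) = -2m³ + 4m² + m + 1.
Then s(3) = -14.

-14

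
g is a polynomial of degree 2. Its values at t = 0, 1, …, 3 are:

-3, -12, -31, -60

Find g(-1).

First differences: -9, -19, -29. Second differences: -10, -10.
Level-2 differences are constant, so g has degree 2.
Fitting a degree-2 polynomial gives g(t) = -5t² - 4t - 3.
Then g(-1) = -4.

-4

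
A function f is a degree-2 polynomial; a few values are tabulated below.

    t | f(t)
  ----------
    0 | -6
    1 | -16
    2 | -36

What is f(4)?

-106

Write f(t) = at² + bt + c; the 3 given values yield a linear system in the 3 coefficients.
Solving, f(t) = -5t² - 5t - 6.
Then f(4) = -106.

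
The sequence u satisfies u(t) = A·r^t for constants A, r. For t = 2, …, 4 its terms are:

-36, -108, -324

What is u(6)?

Consecutive ratio: -108/(-36) = 3, and -324/(-108) = 3, so r = 3.
Then A·3^2 = -36 gives A = -4, and u(t) = -4·3^t.
u(6) = -4·3^6 = -2916.

-2916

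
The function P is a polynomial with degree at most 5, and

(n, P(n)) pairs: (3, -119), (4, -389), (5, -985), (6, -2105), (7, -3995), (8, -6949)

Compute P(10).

-17465

First differences: -270, -596, -1120, -1890, -2954. Second differences: -326, -524, -770, -1064. Third differences: -198, -246, -294. Fourth differences: -48, -48.
Level-4 differences are constant, so P has degree 4.
Fitting a degree-4 polynomial gives P(n) = -2n^4 + 3n³ - 5n² + 4n - 5.
Then P(10) = -17465.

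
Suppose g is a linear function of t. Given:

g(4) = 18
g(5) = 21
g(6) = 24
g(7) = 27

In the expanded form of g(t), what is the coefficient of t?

Write g(t) = at + b; the 4 given values yield a linear system in the 2 coefficients.
Solving, g(t) = 3t + 6.
The coefficient of t is 3.

3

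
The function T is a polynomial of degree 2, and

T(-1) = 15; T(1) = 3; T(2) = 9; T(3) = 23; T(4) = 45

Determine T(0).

5

Write T(x) = ax² + bx + c; the 5 given values yield a linear system in the 3 coefficients.
Solving, T(x) = 4x² - 6x + 5.
Then T(0) = 5.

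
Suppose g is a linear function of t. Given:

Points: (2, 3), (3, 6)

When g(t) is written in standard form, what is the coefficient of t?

Write g(t) = at + b; the 2 given values yield a linear system in the 2 coefficients.
Solving, g(t) = 3t - 3.
The coefficient of t is 3.

3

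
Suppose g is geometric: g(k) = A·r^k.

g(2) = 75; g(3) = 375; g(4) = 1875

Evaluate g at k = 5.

9375

Consecutive ratio: 375/75 = 5, and 1875/375 = 5, so r = 5.
Then A·5^2 = 75 gives A = 3, and g(k) = 3·5^k.
g(5) = 3·5^5 = 9375.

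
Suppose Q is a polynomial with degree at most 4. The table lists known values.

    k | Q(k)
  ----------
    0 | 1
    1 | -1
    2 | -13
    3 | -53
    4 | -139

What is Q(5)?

First differences: -2, -12, -40, -86. Second differences: -10, -28, -46. Third differences: -18, -18.
Level-3 differences are constant, so Q has degree 3.
Fitting a degree-3 polynomial gives Q(k) = -3k³ + 4k² - 3k + 1.
Then Q(5) = -289.

-289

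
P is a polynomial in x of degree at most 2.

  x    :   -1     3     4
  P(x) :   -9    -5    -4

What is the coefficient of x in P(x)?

Write P(x) = ax² + bx + c; the 3 given values yield a linear system in the 3 coefficients.
Solving, the leading coefficient vanishes, and P(x) = x - 8.
The coefficient of x is 1.

1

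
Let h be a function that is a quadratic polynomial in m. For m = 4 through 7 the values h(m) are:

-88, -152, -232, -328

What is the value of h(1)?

8

First differences: -64, -80, -96. Second differences: -16, -16.
Level-2 differences are constant, so h has degree 2.
Fitting a degree-2 polynomial gives h(m) = -8m² + 8m + 8.
Then h(1) = 8.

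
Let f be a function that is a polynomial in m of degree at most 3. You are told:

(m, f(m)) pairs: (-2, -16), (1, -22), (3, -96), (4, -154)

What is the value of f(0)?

-6

Write f(m) = am³ + bm² + cm + d; the 4 given values yield a linear system in the 4 coefficients.
Solving, the leading coefficient vanishes, and f(m) = -7m² - 9m - 6.
Then f(0) = -6.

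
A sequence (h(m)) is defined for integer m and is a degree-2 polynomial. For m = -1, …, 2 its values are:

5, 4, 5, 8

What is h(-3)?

13

Write h(m) = am² + bm + c; the 4 given values yield a linear system in the 3 coefficients.
Solving, h(m) = m² + 4.
Then h(-3) = 13.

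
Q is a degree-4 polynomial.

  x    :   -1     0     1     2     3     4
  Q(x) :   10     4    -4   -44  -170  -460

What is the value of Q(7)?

Write Q(x) = ax^4 + bx³ + cx² + dx + e; the 6 given values yield a linear system in the 5 coefficients.
Solving, Q(x) = -x^4 - 3x³ - 4x + 4.
Then Q(7) = -3454.

-3454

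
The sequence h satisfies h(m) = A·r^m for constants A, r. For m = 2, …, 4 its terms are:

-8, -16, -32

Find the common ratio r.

Consecutive ratio: -16/(-8) = 2, and -32/(-16) = 2, so r = 2.
Then A·2^2 = -8 gives A = -2, and h(m) = -2·2^m.

2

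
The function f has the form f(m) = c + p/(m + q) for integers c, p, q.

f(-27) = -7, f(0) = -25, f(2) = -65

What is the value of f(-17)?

-8

(f(m) − c)(m + q) = p for each data point; the three points give a linear system in c and q, then p follows.
Solving: c = -5, q = -3, p = 60, so f(m) = -5 + 60/(m − 3).
Then f(-17) = -5 + 60/(-20) = -8.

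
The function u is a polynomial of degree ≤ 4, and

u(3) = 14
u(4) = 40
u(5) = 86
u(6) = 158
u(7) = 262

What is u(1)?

-2

Write u(k) = ak^4 + bk³ + ck² + dk + e; the 5 given values yield a linear system in the 5 coefficients.
Solving, the leading coefficient vanishes, and u(k) = k³ - 2k² + 3k - 4.
Then u(1) = -2.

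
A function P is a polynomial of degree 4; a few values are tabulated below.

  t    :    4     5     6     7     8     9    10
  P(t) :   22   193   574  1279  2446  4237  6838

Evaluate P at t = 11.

First differences: 171, 381, 705, 1167, 1791, 2601. Second differences: 210, 324, 462, 624, 810. Third differences: 114, 138, 162, 186. Fourth differences: 24, 24, 24.
Level-4 differences are constant, so P has degree 4.
Extending the table by one column gives the next first difference 3621, so P(11) = 6838 + 3621 = 10459.

10459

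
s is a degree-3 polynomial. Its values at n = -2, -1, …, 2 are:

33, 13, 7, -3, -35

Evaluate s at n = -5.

357

Write s(n) = an³ + bn² + cn + d; the 5 given values yield a linear system in the 4 coefficients.
Solving, s(n) = -3n³ - 2n² - 5n + 7.
Then s(-5) = 357.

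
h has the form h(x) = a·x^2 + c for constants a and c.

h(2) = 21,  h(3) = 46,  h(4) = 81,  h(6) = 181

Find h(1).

From h(2) = 21 and h(3) = 46: 4a + c = 21 and 9a + c = 46.
Subtracting: 5a = 25, so a = 5; then c = 21 − 5·4 = 1.
So h(x) = 5x² + 1, and h(1) = 6.

6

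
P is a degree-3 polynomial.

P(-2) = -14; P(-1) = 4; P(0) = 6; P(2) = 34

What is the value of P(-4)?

-170

Write P(n) = an³ + bn² + cn + d; the 4 given values yield a linear system in the 4 coefficients.
Solving, P(n) = 3n³ + n² + 6.
Then P(-4) = -170.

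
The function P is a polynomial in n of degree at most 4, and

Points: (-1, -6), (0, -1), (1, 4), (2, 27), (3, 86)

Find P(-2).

Write P(n) = an^4 + bn³ + cn² + dn + e; the 5 given values yield a linear system in the 5 coefficients.
Solving, the leading coefficient vanishes, and P(n) = 3n³ + 2n - 1.
Then P(-2) = -29.

-29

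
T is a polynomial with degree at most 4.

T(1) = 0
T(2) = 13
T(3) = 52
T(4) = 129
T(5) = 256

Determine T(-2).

-3

Write T(k) = ak^4 + bk³ + ck² + dk + e; the 5 given values yield a linear system in the 5 coefficients.
Solving, the leading coefficient vanishes, and T(k) = 2k³ + k² - 4k + 1.
Then T(-2) = -3.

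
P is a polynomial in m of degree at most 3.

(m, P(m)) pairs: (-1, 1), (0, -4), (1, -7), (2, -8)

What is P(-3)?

First differences: -5, -3, -1. Second differences: 2, 2.
Level-2 differences are constant, so P has degree 2.
Fitting a degree-2 polynomial gives P(m) = m² - 4m - 4.
Then P(-3) = 17.

17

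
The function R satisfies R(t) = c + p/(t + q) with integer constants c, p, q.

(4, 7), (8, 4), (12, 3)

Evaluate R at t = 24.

(R(t) − c)(t + q) = p for each data point; the three points give a linear system in c and q, then p follows.
Solving: c = 1, q = 0, p = 24, so R(t) = 1 + 24/(t + 0).
Then R(24) = 1 + 24/24 = 2.

2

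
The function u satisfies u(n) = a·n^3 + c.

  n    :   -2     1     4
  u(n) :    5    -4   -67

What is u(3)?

From u(-2) = 5 and u(1) = -4: -8a + c = 5 and 1a + c = -4.
Subtracting: 9a = -9, so a = -1; then c = 5 − (-1)·(-8) = -3.
So u(n) = -1n³ − 3, and u(3) = -30.

-30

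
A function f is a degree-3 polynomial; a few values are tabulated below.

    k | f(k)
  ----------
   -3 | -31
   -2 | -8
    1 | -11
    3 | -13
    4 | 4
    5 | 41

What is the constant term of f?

Write f(k) = ak³ + bk² + ck + d; the 6 given values yield a linear system in the 4 coefficients.
Solving, f(k) = k³ - 2k² - 6k - 4.
The constant term is f(0) = -4.

-4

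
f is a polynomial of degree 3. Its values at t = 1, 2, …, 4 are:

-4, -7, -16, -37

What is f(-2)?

29

Write f(t) = at³ + bt² + ct + d; the 4 given values yield a linear system in the 4 coefficients.
Solving, f(t) = -t³ + 3t² - 5t - 1.
Then f(-2) = 29.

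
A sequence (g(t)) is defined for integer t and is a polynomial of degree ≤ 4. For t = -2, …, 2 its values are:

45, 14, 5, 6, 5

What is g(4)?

-51

Write g(t) = at^4 + bt³ + ct² + dt + e; the 5 given values yield a linear system in the 5 coefficients.
Solving, the leading coefficient vanishes, and g(t) = -2t³ + 5t² - 2t + 5.
Then g(4) = -51.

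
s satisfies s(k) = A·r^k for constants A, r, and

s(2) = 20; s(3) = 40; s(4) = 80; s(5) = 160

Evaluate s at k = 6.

Consecutive ratio: 40/20 = 2, and 80/40 = 2, so r = 2.
Then A·2^2 = 20 gives A = 5, and s(k) = 5·2^k.
s(6) = 5·2^6 = 320.

320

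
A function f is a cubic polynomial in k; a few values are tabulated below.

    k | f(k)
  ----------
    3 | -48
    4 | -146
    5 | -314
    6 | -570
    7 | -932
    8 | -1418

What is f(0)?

First differences: -98, -168, -256, -362, -486. Second differences: -70, -88, -106, -124. Third differences: -18, -18, -18.
Level-3 differences are constant, so f has degree 3.
Fitting a degree-3 polynomial gives f(k) = -3k³ + k² + 6k + 6.
Then f(0) = 6.

6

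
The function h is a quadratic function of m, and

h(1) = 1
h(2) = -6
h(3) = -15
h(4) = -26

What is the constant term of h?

6

First differences: -7, -9, -11. Second differences: -2, -2.
Level-2 differences are constant, so h has degree 2.
Fitting a degree-2 polynomial gives h(m) = -m² - 4m + 6.
The constant term is h(0) = 6.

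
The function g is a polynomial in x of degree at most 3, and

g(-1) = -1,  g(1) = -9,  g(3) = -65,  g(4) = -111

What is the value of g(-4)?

-79

Write g(x) = ax³ + bx² + cx + d; the 4 given values yield a linear system in the 4 coefficients.
Solving, the leading coefficient vanishes, and g(x) = -6x² - 4x + 1.
Then g(-4) = -79.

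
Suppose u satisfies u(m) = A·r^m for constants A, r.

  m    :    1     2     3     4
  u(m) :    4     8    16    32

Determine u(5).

64

Consecutive ratio: 8/4 = 2, and 16/8 = 2, so r = 2.
Then A·2^1 = 4 gives A = 2, and u(m) = 2·2^m.
u(5) = 2·2^5 = 64.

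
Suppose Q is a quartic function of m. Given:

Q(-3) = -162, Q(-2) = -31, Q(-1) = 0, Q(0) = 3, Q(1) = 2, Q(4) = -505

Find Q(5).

-1242

Write Q(m) = am^4 + bm³ + cm² + dm + e; the 6 given values yield a linear system in the 5 coefficients.
Solving, Q(m) = -2m^4 + m + 3.
Then Q(5) = -1242.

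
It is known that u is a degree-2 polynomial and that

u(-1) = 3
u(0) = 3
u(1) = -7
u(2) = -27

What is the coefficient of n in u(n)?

-5

First differences: 0, -10, -20. Second differences: -10, -10.
Level-2 differences are constant, so u has degree 2.
Fitting a degree-2 polynomial gives u(n) = -5n² - 5n + 3.
The coefficient of n is -5.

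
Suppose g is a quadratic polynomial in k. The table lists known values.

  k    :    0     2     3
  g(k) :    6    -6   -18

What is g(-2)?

Write g(k) = ak² + bk + c; the 3 given values yield a linear system in the 3 coefficients.
Solving, g(k) = -2k² - 2k + 6.
Then g(-2) = 2.

2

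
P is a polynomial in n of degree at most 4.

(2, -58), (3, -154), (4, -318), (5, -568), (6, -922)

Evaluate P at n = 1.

-12

First differences: -96, -164, -250, -354. Second differences: -68, -86, -104. Third differences: -18, -18.
Level-3 differences are constant, so P has degree 3.
Fitting a degree-3 polynomial gives P(n) = -3n³ - 7n² - 4n + 2.
Then P(1) = -12.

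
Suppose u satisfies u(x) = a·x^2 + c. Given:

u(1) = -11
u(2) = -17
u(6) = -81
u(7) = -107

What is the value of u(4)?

-41

From u(1) = -11 and u(2) = -17: 1a + c = -11 and 4a + c = -17.
Subtracting: 3a = -6, so a = -2; then c = -11 − (-2)·1 = -9.
So u(x) = -2x² − 9, and u(4) = -41.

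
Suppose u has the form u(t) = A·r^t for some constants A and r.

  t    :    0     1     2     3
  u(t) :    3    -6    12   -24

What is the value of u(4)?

Consecutive ratio: -6/3 = -2, and 12/(-6) = -2, so r = -2.
Then A·(-2)^0 = 3 gives A = 3, and u(t) = 3·(-2)^t.
u(4) = 3·(-2)^4 = 48.

48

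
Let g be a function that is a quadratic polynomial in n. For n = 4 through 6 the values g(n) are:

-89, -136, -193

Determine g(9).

-424

Write g(n) = an² + bn + c; the 3 given values yield a linear system in the 3 coefficients.
Solving, g(n) = -5n² - 2n - 1.
Then g(9) = -424.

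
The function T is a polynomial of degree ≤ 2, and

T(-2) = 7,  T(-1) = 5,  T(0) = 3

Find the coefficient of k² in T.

0

First differences: -2, -2.
Level-1 differences are constant, so T has degree 1.
Fitting a degree-1 polynomial gives T(k) = -2k + 3.
The coefficient of k² is 0.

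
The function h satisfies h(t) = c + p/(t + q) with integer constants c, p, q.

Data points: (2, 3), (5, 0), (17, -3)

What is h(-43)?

(h(t) − c)(t + q) = p for each data point; the three points give a linear system in c and q, then p follows.
Solving: c = -5, q = 3, p = 40, so h(t) = -5 + 40/(t + 3).
Then h(-43) = -5 + 40/(-40) = -6.

-6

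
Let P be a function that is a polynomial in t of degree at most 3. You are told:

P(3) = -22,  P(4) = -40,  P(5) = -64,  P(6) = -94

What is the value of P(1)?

First differences: -18, -24, -30. Second differences: -6, -6.
Level-2 differences are constant, so P has degree 2.
Fitting a degree-2 polynomial gives P(t) = -3t² + 3t - 4.
Then P(1) = -4.

-4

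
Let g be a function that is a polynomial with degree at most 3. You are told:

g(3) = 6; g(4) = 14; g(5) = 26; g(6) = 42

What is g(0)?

6

First differences: 8, 12, 16. Second differences: 4, 4.
Level-2 differences are constant, so g has degree 2.
Fitting a degree-2 polynomial gives g(m) = 2m² - 6m + 6.
The constant term is g(0) = 6.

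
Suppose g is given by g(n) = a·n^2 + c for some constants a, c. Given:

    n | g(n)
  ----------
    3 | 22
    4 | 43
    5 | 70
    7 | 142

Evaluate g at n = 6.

103

From g(3) = 22 and g(4) = 43: 9a + c = 22 and 16a + c = 43.
Subtracting: 7a = 21, so a = 3; then c = 22 − 3·9 = -5.
So g(n) = 3n² − 5, and g(6) = 103.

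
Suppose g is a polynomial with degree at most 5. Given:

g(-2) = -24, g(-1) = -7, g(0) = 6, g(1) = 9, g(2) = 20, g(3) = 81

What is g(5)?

641

Write g(x) = ax^5 + bx^4 + cx³ + dx² + ex + p; the 6 given values yield a linear system in the 6 coefficients.
Solving, the leading coefficient vanishes, and g(x) = x^4 + x³ - 6x² + 7x + 6.
Then g(5) = 641.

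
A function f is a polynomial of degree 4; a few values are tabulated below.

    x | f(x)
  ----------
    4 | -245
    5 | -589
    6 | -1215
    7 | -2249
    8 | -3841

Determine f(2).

Write f(x) = ax^4 + bx³ + cx² + dx + e; the 5 given values yield a linear system in the 5 coefficients.
Solving, f(x) = -x^4 + x³ - 5x² + 9x - 9.
Then f(2) = -19.

-19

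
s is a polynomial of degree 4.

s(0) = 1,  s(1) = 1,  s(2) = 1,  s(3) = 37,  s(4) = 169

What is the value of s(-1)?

Write s(m) = am^4 + bm³ + cm² + dm + e; the 5 given values yield a linear system in the 5 coefficients.
Solving, s(m) = m^4 - 7m² + 6m + 1.
Then s(-1) = -11.

-11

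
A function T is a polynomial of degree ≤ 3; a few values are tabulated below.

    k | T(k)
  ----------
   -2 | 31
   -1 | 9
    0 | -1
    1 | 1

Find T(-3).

65

Write T(k) = ak³ + bk² + ck + d; the 4 given values yield a linear system in the 4 coefficients.
Solving, the leading coefficient vanishes, and T(k) = 6k² - 4k - 1.
Then T(-3) = 65.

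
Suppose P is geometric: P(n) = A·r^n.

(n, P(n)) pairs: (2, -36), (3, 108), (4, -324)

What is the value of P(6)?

Consecutive ratio: 108/(-36) = -3, and -324/108 = -3, so r = -3.
Then A·(-3)^2 = -36 gives A = -4, and P(n) = -4·(-3)^n.
P(6) = -4·(-3)^6 = -2916.

-2916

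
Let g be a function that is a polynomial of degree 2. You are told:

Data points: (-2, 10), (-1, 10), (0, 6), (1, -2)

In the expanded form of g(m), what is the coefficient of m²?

First differences: 0, -4, -8. Second differences: -4, -4.
Level-2 differences are constant, so g has degree 2.
Fitting a degree-2 polynomial gives g(m) = -2m² - 6m + 6.
The coefficient of m² is -2.

-2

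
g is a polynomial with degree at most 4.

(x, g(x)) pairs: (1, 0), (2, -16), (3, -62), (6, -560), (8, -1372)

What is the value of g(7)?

Write g(x) = ax^4 + bx³ + cx² + dx + e; the 5 given values yield a linear system in the 5 coefficients.
Solving, the leading coefficient vanishes, and g(x) = -3x³ + 3x² - 4x + 4.
Then g(7) = -906.

-906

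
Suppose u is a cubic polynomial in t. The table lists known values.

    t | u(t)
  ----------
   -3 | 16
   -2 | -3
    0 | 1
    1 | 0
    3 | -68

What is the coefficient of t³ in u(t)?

Write u(t) = at³ + bt² + ct + d; the 5 given values yield a linear system in the 4 coefficients.
Solving, u(t) = -2t³ - 3t² + 4t + 1.
The coefficient of t³ is -2.

-2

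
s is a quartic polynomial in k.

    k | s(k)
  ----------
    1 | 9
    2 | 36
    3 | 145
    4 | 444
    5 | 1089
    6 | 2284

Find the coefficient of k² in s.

Write s(k) = ak^4 + bk³ + ck² + dk + e; the 6 given values yield a linear system in the 5 coefficients.
Solving, s(k) = 2k^4 - 2k³ + 3k² + 2k + 4.
The coefficient of k² is 3.

3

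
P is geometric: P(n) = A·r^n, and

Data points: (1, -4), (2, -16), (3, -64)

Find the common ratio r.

4

Consecutive ratio: -16/(-4) = 4, and -64/(-16) = 4, so r = 4.
Then A·4^1 = -4 gives A = -1, and P(n) = -1·4^n.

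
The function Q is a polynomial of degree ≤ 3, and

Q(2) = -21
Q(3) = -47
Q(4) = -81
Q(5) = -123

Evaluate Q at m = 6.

-173

First differences: -26, -34, -42. Second differences: -8, -8.
Level-2 differences are constant, so Q has degree 2.
Fitting a degree-2 polynomial gives Q(m) = -4m² - 6m + 7.
Then Q(6) = -173.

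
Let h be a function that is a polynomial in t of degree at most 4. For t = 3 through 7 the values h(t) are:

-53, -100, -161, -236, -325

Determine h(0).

4

First differences: -47, -61, -75, -89. Second differences: -14, -14, -14.
Level-2 differences are constant, so h has degree 2.
Fitting a degree-2 polynomial gives h(t) = -7t² + 2t + 4.
Then h(0) = 4.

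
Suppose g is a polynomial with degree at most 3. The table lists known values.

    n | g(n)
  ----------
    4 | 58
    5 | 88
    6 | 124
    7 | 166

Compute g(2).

Write g(n) = an³ + bn² + cn + d; the 4 given values yield a linear system in the 4 coefficients.
Solving, the leading coefficient vanishes, and g(n) = 3n² + 3n - 2.
Then g(2) = 16.

16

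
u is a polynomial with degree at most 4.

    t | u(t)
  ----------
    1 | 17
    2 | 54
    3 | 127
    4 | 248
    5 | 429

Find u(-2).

First differences: 37, 73, 121, 181. Second differences: 36, 48, 60. Third differences: 12, 12.
Level-3 differences are constant, so u has degree 3.
Fitting a degree-3 polynomial gives u(t) = 2t³ + 6t² + 5t + 4.
Then u(-2) = 2.

2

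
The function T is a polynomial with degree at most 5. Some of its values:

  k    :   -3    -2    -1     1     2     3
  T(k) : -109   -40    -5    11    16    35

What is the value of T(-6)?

-640

Write T(k) = ak^5 + bk^4 + ck³ + dk² + ek + p; the 6 given values yield a linear system in the 6 coefficients.
Solving, the top 2 coefficients vanish, and T(k) = 2k³ - 5k² + 6k + 8.
Then T(-6) = -640.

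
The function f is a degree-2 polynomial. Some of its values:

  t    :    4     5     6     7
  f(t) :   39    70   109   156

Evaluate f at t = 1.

First differences: 31, 39, 47. Second differences: 8, 8.
Level-2 differences are constant, so f has degree 2.
Fitting a degree-2 polynomial gives f(t) = 4t² - 5t - 5.
Then f(1) = -6.

-6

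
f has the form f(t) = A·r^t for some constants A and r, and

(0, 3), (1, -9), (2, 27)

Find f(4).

243

Consecutive ratio: -9/3 = -3, and 27/(-9) = -3, so r = -3.
Then A·(-3)^0 = 3 gives A = 3, and f(t) = 3·(-3)^t.
f(4) = 3·(-3)^4 = 243.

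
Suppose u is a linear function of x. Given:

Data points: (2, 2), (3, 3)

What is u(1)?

Write u(x) = ax + b; the 2 given values yield a linear system in the 2 coefficients.
Solving, u(x) = x.
Then u(1) = 1.

1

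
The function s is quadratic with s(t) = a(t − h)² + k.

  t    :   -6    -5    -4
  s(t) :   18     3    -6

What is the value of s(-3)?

First differences -15, -9; second difference 6 = 2a, so a = 3.
Expanding, the t-coefficient is −2ah = -6h; matching it to the data gives h = -3, and then k = -9.
So s(t) = 3(t + 3)² − 9.
s(-3) = 3·0² − 9 = -9.

-9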